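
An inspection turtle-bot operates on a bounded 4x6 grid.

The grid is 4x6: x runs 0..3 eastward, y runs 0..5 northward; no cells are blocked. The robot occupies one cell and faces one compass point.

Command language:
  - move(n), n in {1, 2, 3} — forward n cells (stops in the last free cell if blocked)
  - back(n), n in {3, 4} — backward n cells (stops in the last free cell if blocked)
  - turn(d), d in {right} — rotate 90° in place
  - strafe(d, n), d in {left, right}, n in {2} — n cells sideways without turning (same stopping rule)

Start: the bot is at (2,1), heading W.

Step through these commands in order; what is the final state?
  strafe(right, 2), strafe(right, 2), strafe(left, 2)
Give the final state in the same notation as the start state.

initial: at (2,1), heading W
t=1 strafe(right, 2) ⇒ at (2,3), heading W
t=2 strafe(right, 2) ⇒ at (2,5), heading W
t=3 strafe(left, 2) ⇒ at (2,3), heading W

at (2,3), heading W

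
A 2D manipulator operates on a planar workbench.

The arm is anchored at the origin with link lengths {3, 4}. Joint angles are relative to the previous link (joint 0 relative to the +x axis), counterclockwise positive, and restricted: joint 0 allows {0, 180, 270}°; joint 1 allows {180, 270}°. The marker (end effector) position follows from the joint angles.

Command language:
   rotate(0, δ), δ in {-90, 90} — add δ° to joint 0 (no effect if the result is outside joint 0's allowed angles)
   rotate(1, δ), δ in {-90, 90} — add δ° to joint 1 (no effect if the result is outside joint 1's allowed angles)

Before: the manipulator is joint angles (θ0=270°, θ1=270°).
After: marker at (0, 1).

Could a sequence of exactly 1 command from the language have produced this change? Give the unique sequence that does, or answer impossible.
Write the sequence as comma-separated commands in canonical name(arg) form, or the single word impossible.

from: joint angles (θ0=270°, θ1=270°)
1. rotate(1, -90) → joint angles (θ0=270°, θ1=180°)
no other 1-command option fits: unique.

rotate(1, -90)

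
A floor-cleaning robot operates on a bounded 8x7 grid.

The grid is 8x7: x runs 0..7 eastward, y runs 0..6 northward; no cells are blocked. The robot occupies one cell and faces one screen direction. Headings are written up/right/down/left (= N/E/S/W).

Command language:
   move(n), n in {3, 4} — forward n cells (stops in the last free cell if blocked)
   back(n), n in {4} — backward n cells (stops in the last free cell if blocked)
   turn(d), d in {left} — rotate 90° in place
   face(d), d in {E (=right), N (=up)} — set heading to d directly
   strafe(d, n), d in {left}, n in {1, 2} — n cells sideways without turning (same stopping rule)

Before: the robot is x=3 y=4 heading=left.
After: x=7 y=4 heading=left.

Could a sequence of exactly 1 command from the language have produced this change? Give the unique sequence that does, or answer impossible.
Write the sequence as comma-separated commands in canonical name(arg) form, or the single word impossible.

key: heading stays W — the single command does not turn
start: x=3 y=4 heading=left
[1] after back(4): x=7 y=4 heading=left
no rival 1-sequence matches.

back(4)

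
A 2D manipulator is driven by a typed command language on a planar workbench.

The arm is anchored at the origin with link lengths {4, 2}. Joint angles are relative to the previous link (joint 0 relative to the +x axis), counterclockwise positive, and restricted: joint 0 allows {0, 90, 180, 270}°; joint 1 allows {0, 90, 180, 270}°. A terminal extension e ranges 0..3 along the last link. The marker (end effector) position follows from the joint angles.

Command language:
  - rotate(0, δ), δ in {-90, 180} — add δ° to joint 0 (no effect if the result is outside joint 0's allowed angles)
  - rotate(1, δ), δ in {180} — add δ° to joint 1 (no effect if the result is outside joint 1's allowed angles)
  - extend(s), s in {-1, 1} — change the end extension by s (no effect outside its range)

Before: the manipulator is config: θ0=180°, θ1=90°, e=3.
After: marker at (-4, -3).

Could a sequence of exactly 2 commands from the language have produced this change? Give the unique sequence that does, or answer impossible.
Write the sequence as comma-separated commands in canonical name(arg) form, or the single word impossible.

t0: config: θ0=180°, θ1=90°, e=3
1. extend(-1) → config: θ0=180°, θ1=90°, e=2
2. extend(-1) → config: θ0=180°, θ1=90°, e=1
no other 2-command option fits: unique.

extend(-1), extend(-1)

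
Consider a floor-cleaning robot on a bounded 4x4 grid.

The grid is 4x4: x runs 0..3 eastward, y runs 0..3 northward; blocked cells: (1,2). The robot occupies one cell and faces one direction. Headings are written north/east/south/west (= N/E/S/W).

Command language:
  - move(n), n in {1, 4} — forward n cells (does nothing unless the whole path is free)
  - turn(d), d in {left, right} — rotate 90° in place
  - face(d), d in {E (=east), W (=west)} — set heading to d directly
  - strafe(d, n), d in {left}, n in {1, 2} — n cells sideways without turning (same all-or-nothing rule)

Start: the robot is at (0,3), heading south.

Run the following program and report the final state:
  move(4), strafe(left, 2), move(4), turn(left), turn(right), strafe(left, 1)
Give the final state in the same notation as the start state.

initial: at (0,3), heading south
1. move(4) → at (0,3), heading south
2. strafe(left, 2) → at (2,3), heading south
3. move(4) → at (2,3), heading south
4. turn(left) → at (2,3), heading east
5. turn(right) → at (2,3), heading south
6. strafe(left, 1) → at (3,3), heading south

at (3,3), heading south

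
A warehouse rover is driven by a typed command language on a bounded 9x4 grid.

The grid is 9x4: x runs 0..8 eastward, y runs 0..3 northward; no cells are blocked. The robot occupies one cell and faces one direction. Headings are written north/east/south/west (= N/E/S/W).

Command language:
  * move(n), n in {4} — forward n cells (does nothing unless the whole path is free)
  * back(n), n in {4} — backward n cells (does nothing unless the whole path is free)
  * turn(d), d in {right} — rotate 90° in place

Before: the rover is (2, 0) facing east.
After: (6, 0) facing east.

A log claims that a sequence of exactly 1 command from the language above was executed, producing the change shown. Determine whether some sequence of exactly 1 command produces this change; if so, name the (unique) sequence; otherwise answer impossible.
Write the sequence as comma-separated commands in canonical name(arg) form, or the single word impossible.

move(4)

key: still facing E — the one step turns nothing
begin: (2, 0) facing east
[1] after move(4): (6, 0) facing east
all 3 alternatives checked — unique.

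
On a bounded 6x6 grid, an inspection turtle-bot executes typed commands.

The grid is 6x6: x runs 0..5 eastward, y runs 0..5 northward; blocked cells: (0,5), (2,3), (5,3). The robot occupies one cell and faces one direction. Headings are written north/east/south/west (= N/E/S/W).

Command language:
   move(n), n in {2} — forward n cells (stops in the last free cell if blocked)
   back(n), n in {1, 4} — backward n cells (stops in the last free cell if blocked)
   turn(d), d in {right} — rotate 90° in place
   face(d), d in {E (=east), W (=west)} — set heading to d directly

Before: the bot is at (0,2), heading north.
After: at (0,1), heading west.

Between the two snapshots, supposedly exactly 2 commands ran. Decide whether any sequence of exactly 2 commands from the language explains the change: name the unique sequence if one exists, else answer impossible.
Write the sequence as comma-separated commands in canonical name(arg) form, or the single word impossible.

key: order matters: swapping back(1) and face(W) lands elsewhere
begin: at (0,2), heading north
1. back(1) → at (0,1), heading north
2. face(W) → at (0,1), heading west
uniquely the one of 36 2-step routes that fits.

back(1), face(W)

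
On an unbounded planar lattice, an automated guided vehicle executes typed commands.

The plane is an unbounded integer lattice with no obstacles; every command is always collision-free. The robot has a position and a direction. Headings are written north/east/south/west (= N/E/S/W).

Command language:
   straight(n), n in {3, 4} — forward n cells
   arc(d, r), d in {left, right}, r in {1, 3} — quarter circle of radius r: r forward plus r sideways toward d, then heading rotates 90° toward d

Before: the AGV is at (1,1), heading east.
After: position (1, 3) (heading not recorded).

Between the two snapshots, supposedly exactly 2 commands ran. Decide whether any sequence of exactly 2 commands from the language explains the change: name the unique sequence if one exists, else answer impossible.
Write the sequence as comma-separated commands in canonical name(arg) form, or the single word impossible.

begin: at (1,1), heading east
step 1 (arc(left, 1)): at (2,2), heading north
step 2 (arc(left, 1)): at (1,3), heading west
all 36 alternatives checked — unique.

arc(left, 1), arc(left, 1)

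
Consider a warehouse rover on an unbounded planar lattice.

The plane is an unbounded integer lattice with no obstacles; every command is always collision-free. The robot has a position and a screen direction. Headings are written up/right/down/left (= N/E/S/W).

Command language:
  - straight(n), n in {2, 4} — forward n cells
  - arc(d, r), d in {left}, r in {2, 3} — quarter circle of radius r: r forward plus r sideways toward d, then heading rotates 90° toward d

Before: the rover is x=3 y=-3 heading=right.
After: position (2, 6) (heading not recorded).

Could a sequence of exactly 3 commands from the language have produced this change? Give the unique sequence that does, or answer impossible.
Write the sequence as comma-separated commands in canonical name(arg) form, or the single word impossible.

key: order matters: swapping arc(left, 2) and arc(left, 3) lands elsewhere
begin: x=3 y=-3 heading=right
[1] after arc(left, 2): x=5 y=-1 heading=up
[2] after straight(4): x=5 y=3 heading=up
[3] after arc(left, 3): x=2 y=6 heading=left
uniquely the one of 64 3-step routes that fits.

arc(left, 2), straight(4), arc(left, 3)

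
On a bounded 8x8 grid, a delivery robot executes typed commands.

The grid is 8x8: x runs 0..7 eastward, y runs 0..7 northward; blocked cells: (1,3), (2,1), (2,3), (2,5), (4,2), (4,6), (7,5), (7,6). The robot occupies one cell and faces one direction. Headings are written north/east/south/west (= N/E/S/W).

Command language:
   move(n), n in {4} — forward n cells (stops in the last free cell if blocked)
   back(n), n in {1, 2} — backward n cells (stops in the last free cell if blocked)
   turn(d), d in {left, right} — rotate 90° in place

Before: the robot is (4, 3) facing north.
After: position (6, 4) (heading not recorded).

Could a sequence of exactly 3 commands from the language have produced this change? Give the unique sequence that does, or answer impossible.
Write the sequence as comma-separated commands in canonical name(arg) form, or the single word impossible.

impossible

all 125 sequences checked — none match.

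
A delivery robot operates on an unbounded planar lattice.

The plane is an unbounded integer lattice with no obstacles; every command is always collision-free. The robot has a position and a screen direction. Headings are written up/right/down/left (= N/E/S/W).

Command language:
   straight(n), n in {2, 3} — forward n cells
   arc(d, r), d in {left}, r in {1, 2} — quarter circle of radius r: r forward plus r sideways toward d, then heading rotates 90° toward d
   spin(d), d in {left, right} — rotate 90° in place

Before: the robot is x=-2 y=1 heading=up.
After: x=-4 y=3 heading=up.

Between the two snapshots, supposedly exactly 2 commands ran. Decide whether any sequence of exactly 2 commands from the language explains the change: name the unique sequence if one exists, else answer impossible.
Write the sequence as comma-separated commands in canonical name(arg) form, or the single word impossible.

arc(left, 2), spin(right)

key: still facing N at the end — net rotation zero over 2 steps
start: x=-2 y=1 heading=up
step 1 (arc(left, 2)): x=-4 y=3 heading=left
step 2 (spin(right)): x=-4 y=3 heading=up
uniquely the one of 36 2-step routes that fits.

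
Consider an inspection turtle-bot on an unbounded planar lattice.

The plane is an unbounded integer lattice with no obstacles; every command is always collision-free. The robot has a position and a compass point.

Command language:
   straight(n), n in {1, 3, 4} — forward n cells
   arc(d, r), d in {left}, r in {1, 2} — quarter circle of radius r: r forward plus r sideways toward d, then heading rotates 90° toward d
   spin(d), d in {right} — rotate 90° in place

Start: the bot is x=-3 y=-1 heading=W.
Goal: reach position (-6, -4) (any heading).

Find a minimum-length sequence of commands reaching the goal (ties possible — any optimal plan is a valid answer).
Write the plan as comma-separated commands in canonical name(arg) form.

arc(left, 1), spin(right), arc(left, 2)

from: x=-3 y=-1 heading=W
1. arc(left, 1) → x=-4 y=-2 heading=S
2. spin(right) → x=-4 y=-2 heading=W
3. arc(left, 2) → x=-6 y=-4 heading=S
nothing shorter than 3 reaches the goal.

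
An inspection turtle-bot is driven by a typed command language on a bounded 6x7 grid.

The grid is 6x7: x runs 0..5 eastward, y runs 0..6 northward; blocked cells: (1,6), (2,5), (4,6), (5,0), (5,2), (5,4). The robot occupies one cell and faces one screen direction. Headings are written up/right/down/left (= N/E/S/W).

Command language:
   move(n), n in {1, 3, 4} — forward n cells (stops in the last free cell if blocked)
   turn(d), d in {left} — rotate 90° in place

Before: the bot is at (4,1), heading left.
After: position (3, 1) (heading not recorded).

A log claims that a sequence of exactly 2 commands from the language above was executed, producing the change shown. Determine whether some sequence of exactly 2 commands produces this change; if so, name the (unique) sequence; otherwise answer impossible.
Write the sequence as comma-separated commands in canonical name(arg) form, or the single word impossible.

key: order matters: swapping move(1) and turn(left) lands elsewhere
begin: at (4,1), heading left
[1] after move(1): at (3,1), heading left
[2] after turn(left): at (3,1), heading down
no other 2-command option fits: unique.

move(1), turn(left)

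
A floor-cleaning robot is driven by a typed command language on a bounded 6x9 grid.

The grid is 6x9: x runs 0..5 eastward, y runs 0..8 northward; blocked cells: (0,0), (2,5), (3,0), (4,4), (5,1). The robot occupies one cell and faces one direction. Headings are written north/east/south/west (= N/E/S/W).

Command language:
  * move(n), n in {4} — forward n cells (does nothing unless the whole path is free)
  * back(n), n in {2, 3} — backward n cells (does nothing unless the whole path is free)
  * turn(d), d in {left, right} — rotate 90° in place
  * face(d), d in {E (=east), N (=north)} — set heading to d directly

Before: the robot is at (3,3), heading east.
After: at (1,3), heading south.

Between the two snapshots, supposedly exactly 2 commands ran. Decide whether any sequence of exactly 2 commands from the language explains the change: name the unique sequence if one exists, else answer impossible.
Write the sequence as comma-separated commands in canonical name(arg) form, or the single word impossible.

back(2), turn(right)

key: order matters: swapping back(2) and turn(right) lands elsewhere
start: at (3,3), heading east
[1] after back(2): at (1,3), heading east
[2] after turn(right): at (1,3), heading south
no rival 2-sequence matches.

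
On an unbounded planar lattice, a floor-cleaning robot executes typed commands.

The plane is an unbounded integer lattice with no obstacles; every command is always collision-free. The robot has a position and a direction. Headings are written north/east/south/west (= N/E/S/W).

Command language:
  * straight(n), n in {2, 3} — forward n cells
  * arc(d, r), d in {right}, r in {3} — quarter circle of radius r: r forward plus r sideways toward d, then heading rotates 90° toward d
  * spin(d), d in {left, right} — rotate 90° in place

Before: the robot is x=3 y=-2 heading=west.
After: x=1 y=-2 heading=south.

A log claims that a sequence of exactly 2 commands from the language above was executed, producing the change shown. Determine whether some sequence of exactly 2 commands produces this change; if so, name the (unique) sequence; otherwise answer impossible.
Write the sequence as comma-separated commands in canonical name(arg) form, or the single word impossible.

key: running spin(left) before straight(2) would end elsewhere — order is forced
begin: x=3 y=-2 heading=west
[1] after straight(2): x=1 y=-2 heading=west
[2] after spin(left): x=1 y=-2 heading=south
no rival 2-sequence matches.

straight(2), spin(left)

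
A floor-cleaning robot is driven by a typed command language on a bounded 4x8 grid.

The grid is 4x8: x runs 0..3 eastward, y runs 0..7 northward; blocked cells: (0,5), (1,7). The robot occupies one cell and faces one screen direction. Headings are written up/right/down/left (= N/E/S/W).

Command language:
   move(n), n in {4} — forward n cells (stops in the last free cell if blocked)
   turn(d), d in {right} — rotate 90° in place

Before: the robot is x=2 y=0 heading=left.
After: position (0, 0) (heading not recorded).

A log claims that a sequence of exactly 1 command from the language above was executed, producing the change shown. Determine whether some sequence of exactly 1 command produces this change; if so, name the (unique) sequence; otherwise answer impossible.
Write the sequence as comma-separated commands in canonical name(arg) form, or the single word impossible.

move(4)

key: move(4) runs into the grid edge before its full distance
begin: x=2 y=0 heading=left
step 1 (move(4)): x=0 y=0 heading=left
no other 1-command option fits: unique.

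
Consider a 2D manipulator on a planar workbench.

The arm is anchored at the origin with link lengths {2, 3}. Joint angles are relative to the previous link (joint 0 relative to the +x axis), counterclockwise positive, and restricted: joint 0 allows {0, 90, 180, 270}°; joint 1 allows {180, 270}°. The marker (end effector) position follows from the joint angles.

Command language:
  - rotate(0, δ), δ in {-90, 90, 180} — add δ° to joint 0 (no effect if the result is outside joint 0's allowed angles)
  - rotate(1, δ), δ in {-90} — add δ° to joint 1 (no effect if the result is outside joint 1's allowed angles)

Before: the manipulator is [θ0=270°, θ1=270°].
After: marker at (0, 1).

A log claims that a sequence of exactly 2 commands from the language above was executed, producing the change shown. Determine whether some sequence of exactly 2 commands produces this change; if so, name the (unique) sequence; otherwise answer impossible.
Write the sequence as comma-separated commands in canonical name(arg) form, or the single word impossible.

start: [θ0=270°, θ1=270°]
step 1 (rotate(1, -90)): [θ0=270°, θ1=180°]
step 2 (rotate(1, -90)): [θ0=270°, θ1=180°]
no other 2-command option fits: unique.

rotate(1, -90), rotate(1, -90)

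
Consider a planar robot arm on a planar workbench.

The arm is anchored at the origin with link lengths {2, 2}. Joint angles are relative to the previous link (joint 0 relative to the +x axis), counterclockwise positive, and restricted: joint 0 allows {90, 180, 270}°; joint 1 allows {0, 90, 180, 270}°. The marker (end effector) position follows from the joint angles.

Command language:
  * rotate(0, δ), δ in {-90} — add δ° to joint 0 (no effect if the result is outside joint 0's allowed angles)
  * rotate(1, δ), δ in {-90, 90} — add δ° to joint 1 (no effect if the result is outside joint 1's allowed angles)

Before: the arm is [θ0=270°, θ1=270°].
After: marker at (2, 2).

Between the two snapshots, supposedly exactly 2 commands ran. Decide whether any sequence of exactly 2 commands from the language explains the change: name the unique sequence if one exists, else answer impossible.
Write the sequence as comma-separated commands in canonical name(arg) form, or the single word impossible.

start: [θ0=270°, θ1=270°]
1. rotate(0, -90) → [θ0=180°, θ1=270°]
2. rotate(0, -90) → [θ0=90°, θ1=270°]
uniquely the one of 9 2-step routes that fits.

rotate(0, -90), rotate(0, -90)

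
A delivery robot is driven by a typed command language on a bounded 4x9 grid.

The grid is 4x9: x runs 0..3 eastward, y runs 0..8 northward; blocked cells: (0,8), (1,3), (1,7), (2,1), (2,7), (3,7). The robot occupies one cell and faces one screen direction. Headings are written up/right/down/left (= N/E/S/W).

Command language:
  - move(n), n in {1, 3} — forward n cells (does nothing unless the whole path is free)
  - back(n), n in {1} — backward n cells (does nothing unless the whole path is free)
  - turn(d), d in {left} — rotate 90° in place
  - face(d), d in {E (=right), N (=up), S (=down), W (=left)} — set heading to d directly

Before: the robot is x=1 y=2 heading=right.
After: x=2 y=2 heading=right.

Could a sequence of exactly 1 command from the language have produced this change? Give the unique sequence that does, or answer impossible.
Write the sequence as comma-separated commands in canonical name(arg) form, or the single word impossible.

key: heading stays E — the single command does not turn
initial: x=1 y=2 heading=right
1. move(1) → x=2 y=2 heading=right
no other 1-command option fits: unique.

move(1)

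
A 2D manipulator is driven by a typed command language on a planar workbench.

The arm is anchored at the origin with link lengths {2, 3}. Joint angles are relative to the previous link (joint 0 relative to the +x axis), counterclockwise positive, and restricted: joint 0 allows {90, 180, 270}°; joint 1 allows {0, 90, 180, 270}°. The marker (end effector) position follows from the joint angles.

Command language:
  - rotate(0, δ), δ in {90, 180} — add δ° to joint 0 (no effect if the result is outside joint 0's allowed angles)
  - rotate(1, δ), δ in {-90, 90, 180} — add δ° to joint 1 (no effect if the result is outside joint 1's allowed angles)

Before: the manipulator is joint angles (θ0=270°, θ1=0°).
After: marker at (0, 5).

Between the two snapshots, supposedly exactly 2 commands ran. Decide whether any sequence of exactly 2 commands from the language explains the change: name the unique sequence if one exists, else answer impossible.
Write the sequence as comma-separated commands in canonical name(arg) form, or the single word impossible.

key: running rotate(0, 180) before rotate(0, 90) would end elsewhere — order is forced
begin: joint angles (θ0=270°, θ1=0°)
t=1 rotate(0, 90) ⇒ joint angles (θ0=270°, θ1=0°)
t=2 rotate(0, 180) ⇒ joint angles (θ0=90°, θ1=0°)
uniquely the one of 25 2-step routes that fits.

rotate(0, 90), rotate(0, 180)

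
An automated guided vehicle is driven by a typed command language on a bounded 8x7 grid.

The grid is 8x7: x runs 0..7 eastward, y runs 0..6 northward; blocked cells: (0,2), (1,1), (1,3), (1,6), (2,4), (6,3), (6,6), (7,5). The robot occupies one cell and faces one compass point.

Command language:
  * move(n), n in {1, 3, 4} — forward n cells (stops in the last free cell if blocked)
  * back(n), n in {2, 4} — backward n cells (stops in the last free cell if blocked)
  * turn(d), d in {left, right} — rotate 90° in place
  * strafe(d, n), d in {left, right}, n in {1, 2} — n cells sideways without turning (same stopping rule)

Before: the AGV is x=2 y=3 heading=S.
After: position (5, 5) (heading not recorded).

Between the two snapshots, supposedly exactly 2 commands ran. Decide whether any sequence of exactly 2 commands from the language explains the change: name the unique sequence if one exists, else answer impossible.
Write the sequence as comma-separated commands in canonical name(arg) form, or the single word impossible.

impossible

all 121 sequences checked — none match.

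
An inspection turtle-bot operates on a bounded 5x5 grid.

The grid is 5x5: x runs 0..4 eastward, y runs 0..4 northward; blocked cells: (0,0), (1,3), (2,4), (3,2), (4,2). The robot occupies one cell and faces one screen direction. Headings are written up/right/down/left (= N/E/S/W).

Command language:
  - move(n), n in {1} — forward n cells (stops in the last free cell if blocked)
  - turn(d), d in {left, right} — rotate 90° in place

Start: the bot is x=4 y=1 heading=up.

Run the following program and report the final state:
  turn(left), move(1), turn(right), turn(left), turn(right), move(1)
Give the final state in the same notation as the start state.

x=3 y=1 heading=up

t0: x=4 y=1 heading=up
[1] after turn(left): x=4 y=1 heading=left
[2] after move(1): x=3 y=1 heading=left
[3] after turn(right): x=3 y=1 heading=up
[4] after turn(left): x=3 y=1 heading=left
[5] after turn(right): x=3 y=1 heading=up
[6] after move(1): x=3 y=1 heading=up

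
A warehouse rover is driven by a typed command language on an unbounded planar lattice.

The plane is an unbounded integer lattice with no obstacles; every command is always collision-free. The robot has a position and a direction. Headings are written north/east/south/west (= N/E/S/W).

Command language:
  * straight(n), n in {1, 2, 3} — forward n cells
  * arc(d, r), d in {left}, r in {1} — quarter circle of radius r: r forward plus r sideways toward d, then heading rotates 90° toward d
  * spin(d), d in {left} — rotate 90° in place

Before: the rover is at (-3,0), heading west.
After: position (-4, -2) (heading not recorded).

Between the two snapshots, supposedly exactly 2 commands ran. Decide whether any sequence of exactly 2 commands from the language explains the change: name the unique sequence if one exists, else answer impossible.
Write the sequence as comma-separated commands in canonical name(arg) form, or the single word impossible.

arc(left, 1), straight(1)

key: order matters: swapping arc(left, 1) and straight(1) lands elsewhere
initial: at (-3,0), heading west
step 1 (arc(left, 1)): at (-4,-1), heading south
step 2 (straight(1)): at (-4,-2), heading south
no rival 2-sequence matches.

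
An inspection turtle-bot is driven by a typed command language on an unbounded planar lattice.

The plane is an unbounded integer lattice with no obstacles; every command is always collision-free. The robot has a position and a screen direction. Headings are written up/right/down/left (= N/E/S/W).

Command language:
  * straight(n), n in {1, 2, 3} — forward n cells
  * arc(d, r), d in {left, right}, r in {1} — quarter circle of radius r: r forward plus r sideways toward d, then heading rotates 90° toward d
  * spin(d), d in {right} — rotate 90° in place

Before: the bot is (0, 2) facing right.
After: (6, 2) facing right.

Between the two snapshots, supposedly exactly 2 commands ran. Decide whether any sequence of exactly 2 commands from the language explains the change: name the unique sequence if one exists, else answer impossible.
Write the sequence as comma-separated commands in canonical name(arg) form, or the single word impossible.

key: heading stays E — no command in the sequence turns
from: (0, 2) facing right
step 1 (straight(3)): (3, 2) facing right
step 2 (straight(3)): (6, 2) facing right
no rival 2-sequence matches.

straight(3), straight(3)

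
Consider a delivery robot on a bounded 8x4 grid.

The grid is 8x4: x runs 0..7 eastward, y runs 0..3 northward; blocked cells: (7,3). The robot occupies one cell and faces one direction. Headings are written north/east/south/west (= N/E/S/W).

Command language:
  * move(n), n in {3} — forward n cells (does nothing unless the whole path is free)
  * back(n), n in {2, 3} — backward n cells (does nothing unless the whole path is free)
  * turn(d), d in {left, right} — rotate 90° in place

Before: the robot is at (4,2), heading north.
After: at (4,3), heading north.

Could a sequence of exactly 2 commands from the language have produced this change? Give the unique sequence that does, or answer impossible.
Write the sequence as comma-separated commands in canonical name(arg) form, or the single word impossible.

key: heading stays N — no command in the sequence turns
initial: at (4,2), heading north
[1] after back(2): at (4,0), heading north
[2] after move(3): at (4,3), heading north
all 25 alternatives checked — unique.

back(2), move(3)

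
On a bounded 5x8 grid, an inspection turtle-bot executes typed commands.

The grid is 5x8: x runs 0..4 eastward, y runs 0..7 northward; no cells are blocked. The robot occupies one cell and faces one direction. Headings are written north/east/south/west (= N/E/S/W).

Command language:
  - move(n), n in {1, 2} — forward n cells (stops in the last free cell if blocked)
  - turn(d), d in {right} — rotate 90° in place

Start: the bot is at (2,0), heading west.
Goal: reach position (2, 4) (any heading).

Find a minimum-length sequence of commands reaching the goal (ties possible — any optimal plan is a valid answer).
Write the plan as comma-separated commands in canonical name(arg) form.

turn(right), move(2), move(2)

t0: at (2,0), heading west
t=1 turn(right) ⇒ at (2,0), heading north
t=2 move(2) ⇒ at (2,2), heading north
t=3 move(2) ⇒ at (2,4), heading north
minimal: 3 command(s), checked below 3.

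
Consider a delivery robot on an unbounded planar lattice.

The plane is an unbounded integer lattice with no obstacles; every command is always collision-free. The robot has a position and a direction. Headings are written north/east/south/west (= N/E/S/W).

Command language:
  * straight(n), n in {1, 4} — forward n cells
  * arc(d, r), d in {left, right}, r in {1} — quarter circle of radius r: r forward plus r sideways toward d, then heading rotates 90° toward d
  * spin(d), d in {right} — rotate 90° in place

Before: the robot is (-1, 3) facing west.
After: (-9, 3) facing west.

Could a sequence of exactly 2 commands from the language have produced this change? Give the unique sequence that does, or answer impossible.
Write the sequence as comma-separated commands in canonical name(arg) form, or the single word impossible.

key: heading stays W — no command in the sequence turns
start: (-1, 3) facing west
step 1 (straight(4)): (-5, 3) facing west
step 2 (straight(4)): (-9, 3) facing west
uniquely the one of 25 2-step routes that fits.

straight(4), straight(4)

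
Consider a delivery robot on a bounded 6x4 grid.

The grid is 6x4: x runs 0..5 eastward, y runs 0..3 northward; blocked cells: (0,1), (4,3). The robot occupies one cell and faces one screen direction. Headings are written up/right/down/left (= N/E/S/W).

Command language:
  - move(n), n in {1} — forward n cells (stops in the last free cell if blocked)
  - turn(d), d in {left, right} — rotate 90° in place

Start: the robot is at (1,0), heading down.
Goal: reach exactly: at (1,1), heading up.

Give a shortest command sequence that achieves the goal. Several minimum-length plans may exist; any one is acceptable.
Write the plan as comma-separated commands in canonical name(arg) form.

turn(left), turn(left), move(1)

begin: at (1,0), heading down
t=1 turn(left) ⇒ at (1,0), heading right
t=2 turn(left) ⇒ at (1,0), heading up
t=3 move(1) ⇒ at (1,1), heading up
minimal: 3 command(s), checked below 3.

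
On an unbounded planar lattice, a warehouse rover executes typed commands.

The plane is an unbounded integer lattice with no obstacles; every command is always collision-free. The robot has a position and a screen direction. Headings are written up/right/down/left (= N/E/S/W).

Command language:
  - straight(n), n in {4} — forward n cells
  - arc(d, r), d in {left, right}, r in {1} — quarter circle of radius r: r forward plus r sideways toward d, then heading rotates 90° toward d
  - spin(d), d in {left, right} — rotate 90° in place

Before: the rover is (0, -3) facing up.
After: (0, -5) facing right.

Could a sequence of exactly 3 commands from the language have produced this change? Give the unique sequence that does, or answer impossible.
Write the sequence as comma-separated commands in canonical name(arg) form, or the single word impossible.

spin(left), arc(left, 1), arc(left, 1)

key: running arc(left, 1) before spin(left) would end elsewhere — order is forced
from: (0, -3) facing up
1. spin(left) → (0, -3) facing left
2. arc(left, 1) → (-1, -4) facing down
3. arc(left, 1) → (0, -5) facing right
all 125 alternatives checked — unique.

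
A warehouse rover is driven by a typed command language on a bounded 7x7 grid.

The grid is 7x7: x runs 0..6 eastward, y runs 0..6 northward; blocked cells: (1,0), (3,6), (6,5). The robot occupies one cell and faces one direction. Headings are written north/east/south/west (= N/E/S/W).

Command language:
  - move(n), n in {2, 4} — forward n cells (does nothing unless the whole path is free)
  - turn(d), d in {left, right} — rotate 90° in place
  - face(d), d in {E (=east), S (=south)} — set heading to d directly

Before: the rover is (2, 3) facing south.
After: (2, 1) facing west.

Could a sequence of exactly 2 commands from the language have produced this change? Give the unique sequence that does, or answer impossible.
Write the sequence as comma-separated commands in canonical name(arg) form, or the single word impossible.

move(2), turn(right)

key: cell and facing (now W) both changed — the 2 commands mix motion and turning
begin: (2, 3) facing south
step 1 (move(2)): (2, 1) facing south
step 2 (turn(right)): (2, 1) facing west
all 36 alternatives checked — unique.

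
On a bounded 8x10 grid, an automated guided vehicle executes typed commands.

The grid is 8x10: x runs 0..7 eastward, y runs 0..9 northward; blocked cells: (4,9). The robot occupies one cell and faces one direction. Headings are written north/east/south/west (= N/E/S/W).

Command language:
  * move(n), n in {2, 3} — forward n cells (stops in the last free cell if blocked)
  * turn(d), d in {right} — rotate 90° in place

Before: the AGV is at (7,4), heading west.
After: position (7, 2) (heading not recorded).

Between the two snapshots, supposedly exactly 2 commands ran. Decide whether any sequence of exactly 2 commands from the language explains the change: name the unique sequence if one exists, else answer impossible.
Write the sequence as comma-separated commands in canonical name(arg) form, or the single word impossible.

checked all 2-command options: none fits.

impossible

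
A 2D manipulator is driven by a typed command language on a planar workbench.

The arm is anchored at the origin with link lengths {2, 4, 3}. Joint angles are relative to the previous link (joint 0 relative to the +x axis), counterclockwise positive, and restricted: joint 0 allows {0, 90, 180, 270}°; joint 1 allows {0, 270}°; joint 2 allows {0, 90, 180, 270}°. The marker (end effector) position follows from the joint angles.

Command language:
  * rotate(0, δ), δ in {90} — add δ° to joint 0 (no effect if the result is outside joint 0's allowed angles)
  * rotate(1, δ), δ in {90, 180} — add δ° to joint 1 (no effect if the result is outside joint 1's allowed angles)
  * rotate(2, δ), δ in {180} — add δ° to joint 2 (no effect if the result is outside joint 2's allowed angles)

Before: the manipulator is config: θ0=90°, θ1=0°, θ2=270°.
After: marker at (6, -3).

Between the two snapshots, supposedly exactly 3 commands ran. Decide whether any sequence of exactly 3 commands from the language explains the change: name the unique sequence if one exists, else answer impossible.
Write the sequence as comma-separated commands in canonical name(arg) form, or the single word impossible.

start: config: θ0=90°, θ1=0°, θ2=270°
step 1 (rotate(0, 90)): config: θ0=180°, θ1=0°, θ2=270°
step 2 (rotate(0, 90)): config: θ0=270°, θ1=0°, θ2=270°
step 3 (rotate(0, 90)): config: θ0=0°, θ1=0°, θ2=270°
all 64 alternatives checked — unique.

rotate(0, 90), rotate(0, 90), rotate(0, 90)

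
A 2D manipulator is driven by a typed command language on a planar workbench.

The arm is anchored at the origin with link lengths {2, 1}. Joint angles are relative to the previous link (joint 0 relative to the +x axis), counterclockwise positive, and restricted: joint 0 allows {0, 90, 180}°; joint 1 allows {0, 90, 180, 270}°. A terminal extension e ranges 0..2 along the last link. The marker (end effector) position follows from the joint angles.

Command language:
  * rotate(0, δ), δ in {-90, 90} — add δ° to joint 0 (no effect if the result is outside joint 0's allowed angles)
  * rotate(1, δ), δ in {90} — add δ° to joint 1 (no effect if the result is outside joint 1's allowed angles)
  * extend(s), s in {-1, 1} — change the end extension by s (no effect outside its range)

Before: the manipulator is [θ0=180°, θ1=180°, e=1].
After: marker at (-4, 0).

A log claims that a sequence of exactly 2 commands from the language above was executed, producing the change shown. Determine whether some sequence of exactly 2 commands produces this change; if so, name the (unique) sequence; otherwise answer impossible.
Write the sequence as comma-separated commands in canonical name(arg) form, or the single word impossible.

t0: [θ0=180°, θ1=180°, e=1]
step 1 (rotate(1, 90)): [θ0=180°, θ1=270°, e=1]
step 2 (rotate(1, 90)): [θ0=180°, θ1=0°, e=1]
no rival 2-sequence matches.

rotate(1, 90), rotate(1, 90)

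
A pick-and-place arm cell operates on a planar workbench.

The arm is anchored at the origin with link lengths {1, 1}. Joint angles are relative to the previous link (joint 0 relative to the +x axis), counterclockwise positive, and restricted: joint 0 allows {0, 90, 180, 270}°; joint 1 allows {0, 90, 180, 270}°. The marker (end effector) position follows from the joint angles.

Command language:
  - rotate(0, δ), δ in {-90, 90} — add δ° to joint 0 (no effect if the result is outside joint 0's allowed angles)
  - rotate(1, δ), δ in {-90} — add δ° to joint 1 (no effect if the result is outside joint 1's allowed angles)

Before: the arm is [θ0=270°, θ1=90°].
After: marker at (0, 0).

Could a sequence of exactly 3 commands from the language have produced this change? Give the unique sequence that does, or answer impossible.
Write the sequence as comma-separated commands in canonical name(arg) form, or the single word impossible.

rotate(1, -90), rotate(1, -90), rotate(1, -90)

from: [θ0=270°, θ1=90°]
t=1 rotate(1, -90) ⇒ [θ0=270°, θ1=0°]
t=2 rotate(1, -90) ⇒ [θ0=270°, θ1=270°]
t=3 rotate(1, -90) ⇒ [θ0=270°, θ1=180°]
no other 3-command option fits: unique.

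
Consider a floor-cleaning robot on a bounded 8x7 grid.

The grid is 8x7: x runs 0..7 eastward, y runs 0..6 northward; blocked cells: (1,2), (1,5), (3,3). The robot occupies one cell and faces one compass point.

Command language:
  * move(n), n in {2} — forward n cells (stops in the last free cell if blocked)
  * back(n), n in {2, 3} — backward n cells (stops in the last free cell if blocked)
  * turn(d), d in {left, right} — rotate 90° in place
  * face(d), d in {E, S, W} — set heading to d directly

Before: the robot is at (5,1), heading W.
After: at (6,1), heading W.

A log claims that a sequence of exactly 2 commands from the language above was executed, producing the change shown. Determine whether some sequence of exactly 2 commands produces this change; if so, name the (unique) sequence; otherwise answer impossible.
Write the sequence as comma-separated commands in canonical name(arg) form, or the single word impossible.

key: running back(3) before move(2) would end elsewhere — order is forced
start: at (5,1), heading W
1. move(2) → at (3,1), heading W
2. back(3) → at (6,1), heading W
no rival 2-sequence matches.

move(2), back(3)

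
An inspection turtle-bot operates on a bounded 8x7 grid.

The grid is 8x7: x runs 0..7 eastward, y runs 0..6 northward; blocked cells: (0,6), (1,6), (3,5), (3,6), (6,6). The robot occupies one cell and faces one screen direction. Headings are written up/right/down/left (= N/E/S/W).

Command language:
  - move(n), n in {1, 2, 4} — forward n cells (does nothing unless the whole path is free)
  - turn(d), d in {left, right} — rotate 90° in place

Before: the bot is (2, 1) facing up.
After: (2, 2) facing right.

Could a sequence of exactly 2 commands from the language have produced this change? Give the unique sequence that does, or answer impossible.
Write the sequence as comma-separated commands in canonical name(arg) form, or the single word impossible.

move(1), turn(right)

key: position moved to (2,2) AND the heading swung to E — translation plus rotation needed
t0: (2, 1) facing up
t=1 move(1) ⇒ (2, 2) facing up
t=2 turn(right) ⇒ (2, 2) facing right
no rival 2-sequence matches.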